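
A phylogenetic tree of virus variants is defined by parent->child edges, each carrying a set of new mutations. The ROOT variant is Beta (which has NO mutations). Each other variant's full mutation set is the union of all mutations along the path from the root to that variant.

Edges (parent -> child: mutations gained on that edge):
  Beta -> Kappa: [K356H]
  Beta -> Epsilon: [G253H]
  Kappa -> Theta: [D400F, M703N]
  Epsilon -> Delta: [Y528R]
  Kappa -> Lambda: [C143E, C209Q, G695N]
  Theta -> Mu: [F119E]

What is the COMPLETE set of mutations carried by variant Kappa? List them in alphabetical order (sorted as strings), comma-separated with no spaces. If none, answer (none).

At Beta: gained [] -> total []
At Kappa: gained ['K356H'] -> total ['K356H']

Answer: K356H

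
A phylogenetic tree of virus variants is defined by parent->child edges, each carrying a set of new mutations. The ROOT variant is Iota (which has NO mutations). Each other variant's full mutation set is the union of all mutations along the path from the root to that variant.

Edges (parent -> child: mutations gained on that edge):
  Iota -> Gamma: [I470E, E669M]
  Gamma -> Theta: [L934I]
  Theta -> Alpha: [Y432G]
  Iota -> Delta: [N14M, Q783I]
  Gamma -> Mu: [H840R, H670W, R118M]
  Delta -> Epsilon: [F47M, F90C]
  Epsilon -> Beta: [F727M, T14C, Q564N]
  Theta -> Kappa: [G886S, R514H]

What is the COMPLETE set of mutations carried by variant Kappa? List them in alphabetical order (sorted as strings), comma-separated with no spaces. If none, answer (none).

At Iota: gained [] -> total []
At Gamma: gained ['I470E', 'E669M'] -> total ['E669M', 'I470E']
At Theta: gained ['L934I'] -> total ['E669M', 'I470E', 'L934I']
At Kappa: gained ['G886S', 'R514H'] -> total ['E669M', 'G886S', 'I470E', 'L934I', 'R514H']

Answer: E669M,G886S,I470E,L934I,R514H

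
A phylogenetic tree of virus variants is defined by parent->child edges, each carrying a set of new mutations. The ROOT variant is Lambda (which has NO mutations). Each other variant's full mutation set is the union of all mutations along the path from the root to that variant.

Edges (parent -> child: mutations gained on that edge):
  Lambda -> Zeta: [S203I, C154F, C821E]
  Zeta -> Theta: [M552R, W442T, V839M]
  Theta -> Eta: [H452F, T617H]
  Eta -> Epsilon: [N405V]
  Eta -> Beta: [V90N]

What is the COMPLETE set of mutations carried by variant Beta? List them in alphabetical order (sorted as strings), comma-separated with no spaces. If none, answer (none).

Answer: C154F,C821E,H452F,M552R,S203I,T617H,V839M,V90N,W442T

Derivation:
At Lambda: gained [] -> total []
At Zeta: gained ['S203I', 'C154F', 'C821E'] -> total ['C154F', 'C821E', 'S203I']
At Theta: gained ['M552R', 'W442T', 'V839M'] -> total ['C154F', 'C821E', 'M552R', 'S203I', 'V839M', 'W442T']
At Eta: gained ['H452F', 'T617H'] -> total ['C154F', 'C821E', 'H452F', 'M552R', 'S203I', 'T617H', 'V839M', 'W442T']
At Beta: gained ['V90N'] -> total ['C154F', 'C821E', 'H452F', 'M552R', 'S203I', 'T617H', 'V839M', 'V90N', 'W442T']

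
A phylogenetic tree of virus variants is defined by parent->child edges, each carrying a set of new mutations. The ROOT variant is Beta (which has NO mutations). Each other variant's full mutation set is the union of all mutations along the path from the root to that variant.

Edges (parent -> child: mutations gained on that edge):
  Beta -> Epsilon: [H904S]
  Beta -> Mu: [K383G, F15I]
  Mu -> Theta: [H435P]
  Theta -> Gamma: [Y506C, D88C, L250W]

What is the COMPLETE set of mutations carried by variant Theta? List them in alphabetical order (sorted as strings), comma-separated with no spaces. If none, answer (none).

Answer: F15I,H435P,K383G

Derivation:
At Beta: gained [] -> total []
At Mu: gained ['K383G', 'F15I'] -> total ['F15I', 'K383G']
At Theta: gained ['H435P'] -> total ['F15I', 'H435P', 'K383G']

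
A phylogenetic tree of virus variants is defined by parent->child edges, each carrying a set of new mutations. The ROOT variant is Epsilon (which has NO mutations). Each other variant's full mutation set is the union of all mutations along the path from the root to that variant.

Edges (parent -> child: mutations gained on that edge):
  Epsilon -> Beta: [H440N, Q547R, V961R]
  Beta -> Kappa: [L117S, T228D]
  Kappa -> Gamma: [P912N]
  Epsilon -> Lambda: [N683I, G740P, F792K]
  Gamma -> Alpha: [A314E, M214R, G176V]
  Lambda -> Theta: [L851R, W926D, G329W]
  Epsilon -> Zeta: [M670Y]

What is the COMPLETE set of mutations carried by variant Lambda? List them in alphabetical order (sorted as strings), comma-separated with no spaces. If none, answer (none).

Answer: F792K,G740P,N683I

Derivation:
At Epsilon: gained [] -> total []
At Lambda: gained ['N683I', 'G740P', 'F792K'] -> total ['F792K', 'G740P', 'N683I']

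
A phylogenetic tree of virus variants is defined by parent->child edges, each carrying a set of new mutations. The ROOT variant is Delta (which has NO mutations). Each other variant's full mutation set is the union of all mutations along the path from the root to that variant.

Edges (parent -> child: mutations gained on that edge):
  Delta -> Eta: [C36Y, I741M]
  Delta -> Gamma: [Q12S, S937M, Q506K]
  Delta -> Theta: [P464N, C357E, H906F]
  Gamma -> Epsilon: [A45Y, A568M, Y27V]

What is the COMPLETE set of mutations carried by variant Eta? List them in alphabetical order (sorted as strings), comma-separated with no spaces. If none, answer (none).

Answer: C36Y,I741M

Derivation:
At Delta: gained [] -> total []
At Eta: gained ['C36Y', 'I741M'] -> total ['C36Y', 'I741M']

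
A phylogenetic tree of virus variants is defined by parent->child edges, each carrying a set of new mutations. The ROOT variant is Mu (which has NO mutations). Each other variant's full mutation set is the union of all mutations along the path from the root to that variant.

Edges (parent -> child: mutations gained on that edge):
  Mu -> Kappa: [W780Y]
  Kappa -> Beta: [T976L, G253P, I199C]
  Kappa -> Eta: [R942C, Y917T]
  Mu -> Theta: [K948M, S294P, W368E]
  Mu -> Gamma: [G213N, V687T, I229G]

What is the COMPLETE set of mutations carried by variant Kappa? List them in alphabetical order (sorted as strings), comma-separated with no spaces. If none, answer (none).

Answer: W780Y

Derivation:
At Mu: gained [] -> total []
At Kappa: gained ['W780Y'] -> total ['W780Y']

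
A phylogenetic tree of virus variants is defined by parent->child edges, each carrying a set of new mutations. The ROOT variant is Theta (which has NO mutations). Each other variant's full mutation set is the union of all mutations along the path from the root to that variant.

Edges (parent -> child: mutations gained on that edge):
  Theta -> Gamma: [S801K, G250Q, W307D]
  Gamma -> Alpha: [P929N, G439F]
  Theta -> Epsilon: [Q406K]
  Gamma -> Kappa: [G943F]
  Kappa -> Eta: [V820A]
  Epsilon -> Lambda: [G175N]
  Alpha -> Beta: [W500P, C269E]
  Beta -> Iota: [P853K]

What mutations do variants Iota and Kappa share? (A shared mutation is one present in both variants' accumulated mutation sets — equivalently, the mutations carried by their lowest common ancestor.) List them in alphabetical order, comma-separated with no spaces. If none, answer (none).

Accumulating mutations along path to Iota:
  At Theta: gained [] -> total []
  At Gamma: gained ['S801K', 'G250Q', 'W307D'] -> total ['G250Q', 'S801K', 'W307D']
  At Alpha: gained ['P929N', 'G439F'] -> total ['G250Q', 'G439F', 'P929N', 'S801K', 'W307D']
  At Beta: gained ['W500P', 'C269E'] -> total ['C269E', 'G250Q', 'G439F', 'P929N', 'S801K', 'W307D', 'W500P']
  At Iota: gained ['P853K'] -> total ['C269E', 'G250Q', 'G439F', 'P853K', 'P929N', 'S801K', 'W307D', 'W500P']
Mutations(Iota) = ['C269E', 'G250Q', 'G439F', 'P853K', 'P929N', 'S801K', 'W307D', 'W500P']
Accumulating mutations along path to Kappa:
  At Theta: gained [] -> total []
  At Gamma: gained ['S801K', 'G250Q', 'W307D'] -> total ['G250Q', 'S801K', 'W307D']
  At Kappa: gained ['G943F'] -> total ['G250Q', 'G943F', 'S801K', 'W307D']
Mutations(Kappa) = ['G250Q', 'G943F', 'S801K', 'W307D']
Intersection: ['C269E', 'G250Q', 'G439F', 'P853K', 'P929N', 'S801K', 'W307D', 'W500P'] ∩ ['G250Q', 'G943F', 'S801K', 'W307D'] = ['G250Q', 'S801K', 'W307D']

Answer: G250Q,S801K,W307D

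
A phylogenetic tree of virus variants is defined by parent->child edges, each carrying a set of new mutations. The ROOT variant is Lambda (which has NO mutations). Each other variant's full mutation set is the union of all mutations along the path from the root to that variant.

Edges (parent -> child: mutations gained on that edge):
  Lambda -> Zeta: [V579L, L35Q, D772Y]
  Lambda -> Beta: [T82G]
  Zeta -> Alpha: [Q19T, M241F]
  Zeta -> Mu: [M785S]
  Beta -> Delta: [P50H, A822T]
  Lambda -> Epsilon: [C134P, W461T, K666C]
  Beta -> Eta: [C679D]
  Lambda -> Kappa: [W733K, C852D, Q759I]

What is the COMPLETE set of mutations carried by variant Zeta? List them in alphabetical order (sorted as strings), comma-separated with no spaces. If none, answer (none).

Answer: D772Y,L35Q,V579L

Derivation:
At Lambda: gained [] -> total []
At Zeta: gained ['V579L', 'L35Q', 'D772Y'] -> total ['D772Y', 'L35Q', 'V579L']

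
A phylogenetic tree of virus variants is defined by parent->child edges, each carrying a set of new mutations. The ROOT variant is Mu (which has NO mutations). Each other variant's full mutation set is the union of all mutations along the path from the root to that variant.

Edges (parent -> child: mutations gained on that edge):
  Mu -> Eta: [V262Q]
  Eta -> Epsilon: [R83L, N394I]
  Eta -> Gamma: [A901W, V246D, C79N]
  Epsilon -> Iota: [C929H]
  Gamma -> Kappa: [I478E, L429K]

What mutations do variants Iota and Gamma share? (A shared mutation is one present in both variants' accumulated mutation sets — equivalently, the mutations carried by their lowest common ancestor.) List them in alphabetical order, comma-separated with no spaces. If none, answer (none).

Accumulating mutations along path to Iota:
  At Mu: gained [] -> total []
  At Eta: gained ['V262Q'] -> total ['V262Q']
  At Epsilon: gained ['R83L', 'N394I'] -> total ['N394I', 'R83L', 'V262Q']
  At Iota: gained ['C929H'] -> total ['C929H', 'N394I', 'R83L', 'V262Q']
Mutations(Iota) = ['C929H', 'N394I', 'R83L', 'V262Q']
Accumulating mutations along path to Gamma:
  At Mu: gained [] -> total []
  At Eta: gained ['V262Q'] -> total ['V262Q']
  At Gamma: gained ['A901W', 'V246D', 'C79N'] -> total ['A901W', 'C79N', 'V246D', 'V262Q']
Mutations(Gamma) = ['A901W', 'C79N', 'V246D', 'V262Q']
Intersection: ['C929H', 'N394I', 'R83L', 'V262Q'] ∩ ['A901W', 'C79N', 'V246D', 'V262Q'] = ['V262Q']

Answer: V262Q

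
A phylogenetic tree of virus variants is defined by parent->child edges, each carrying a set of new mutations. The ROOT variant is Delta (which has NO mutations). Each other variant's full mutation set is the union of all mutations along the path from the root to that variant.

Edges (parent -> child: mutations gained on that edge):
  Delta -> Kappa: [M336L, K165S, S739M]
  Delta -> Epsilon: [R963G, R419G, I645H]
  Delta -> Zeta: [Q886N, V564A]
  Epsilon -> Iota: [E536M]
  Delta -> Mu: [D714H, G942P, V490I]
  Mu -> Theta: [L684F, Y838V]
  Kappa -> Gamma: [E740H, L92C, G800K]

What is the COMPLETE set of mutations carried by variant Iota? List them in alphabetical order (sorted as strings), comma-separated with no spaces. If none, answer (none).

Answer: E536M,I645H,R419G,R963G

Derivation:
At Delta: gained [] -> total []
At Epsilon: gained ['R963G', 'R419G', 'I645H'] -> total ['I645H', 'R419G', 'R963G']
At Iota: gained ['E536M'] -> total ['E536M', 'I645H', 'R419G', 'R963G']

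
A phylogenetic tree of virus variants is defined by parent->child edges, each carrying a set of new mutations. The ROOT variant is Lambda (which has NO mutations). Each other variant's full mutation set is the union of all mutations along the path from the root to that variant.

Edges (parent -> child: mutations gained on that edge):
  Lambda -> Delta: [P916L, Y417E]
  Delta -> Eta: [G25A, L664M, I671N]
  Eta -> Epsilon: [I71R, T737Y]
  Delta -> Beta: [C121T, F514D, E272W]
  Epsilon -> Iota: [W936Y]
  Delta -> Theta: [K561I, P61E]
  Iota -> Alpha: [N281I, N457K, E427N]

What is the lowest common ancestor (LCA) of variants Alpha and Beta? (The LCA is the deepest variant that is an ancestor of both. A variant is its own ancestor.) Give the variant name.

Path from root to Alpha: Lambda -> Delta -> Eta -> Epsilon -> Iota -> Alpha
  ancestors of Alpha: {Lambda, Delta, Eta, Epsilon, Iota, Alpha}
Path from root to Beta: Lambda -> Delta -> Beta
  ancestors of Beta: {Lambda, Delta, Beta}
Common ancestors: {Lambda, Delta}
Walk up from Beta: Beta (not in ancestors of Alpha), Delta (in ancestors of Alpha), Lambda (in ancestors of Alpha)
Deepest common ancestor (LCA) = Delta

Answer: Delta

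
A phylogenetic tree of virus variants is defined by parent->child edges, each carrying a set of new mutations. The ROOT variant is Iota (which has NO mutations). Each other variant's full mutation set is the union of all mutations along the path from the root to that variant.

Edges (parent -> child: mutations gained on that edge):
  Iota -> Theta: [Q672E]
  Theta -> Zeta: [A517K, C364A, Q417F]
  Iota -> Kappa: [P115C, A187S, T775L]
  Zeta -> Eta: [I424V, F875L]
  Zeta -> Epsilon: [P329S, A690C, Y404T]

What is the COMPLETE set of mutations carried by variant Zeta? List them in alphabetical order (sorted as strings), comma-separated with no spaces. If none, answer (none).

Answer: A517K,C364A,Q417F,Q672E

Derivation:
At Iota: gained [] -> total []
At Theta: gained ['Q672E'] -> total ['Q672E']
At Zeta: gained ['A517K', 'C364A', 'Q417F'] -> total ['A517K', 'C364A', 'Q417F', 'Q672E']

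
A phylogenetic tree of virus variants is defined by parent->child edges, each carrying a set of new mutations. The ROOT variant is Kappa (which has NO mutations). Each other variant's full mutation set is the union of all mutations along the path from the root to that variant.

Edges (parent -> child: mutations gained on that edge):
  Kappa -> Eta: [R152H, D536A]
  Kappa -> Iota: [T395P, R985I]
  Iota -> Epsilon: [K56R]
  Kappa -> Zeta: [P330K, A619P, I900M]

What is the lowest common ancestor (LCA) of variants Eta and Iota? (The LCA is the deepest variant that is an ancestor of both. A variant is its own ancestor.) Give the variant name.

Answer: Kappa

Derivation:
Path from root to Eta: Kappa -> Eta
  ancestors of Eta: {Kappa, Eta}
Path from root to Iota: Kappa -> Iota
  ancestors of Iota: {Kappa, Iota}
Common ancestors: {Kappa}
Walk up from Iota: Iota (not in ancestors of Eta), Kappa (in ancestors of Eta)
Deepest common ancestor (LCA) = Kappa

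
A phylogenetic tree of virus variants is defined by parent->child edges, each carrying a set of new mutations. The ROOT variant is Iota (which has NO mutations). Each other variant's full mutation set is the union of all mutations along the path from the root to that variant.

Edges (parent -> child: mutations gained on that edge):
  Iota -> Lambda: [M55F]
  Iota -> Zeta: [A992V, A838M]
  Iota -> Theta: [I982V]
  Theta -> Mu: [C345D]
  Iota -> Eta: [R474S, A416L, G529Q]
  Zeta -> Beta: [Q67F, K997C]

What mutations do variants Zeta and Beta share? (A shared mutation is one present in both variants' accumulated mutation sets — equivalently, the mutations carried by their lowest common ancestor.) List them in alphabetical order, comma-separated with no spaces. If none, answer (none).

Answer: A838M,A992V

Derivation:
Accumulating mutations along path to Zeta:
  At Iota: gained [] -> total []
  At Zeta: gained ['A992V', 'A838M'] -> total ['A838M', 'A992V']
Mutations(Zeta) = ['A838M', 'A992V']
Accumulating mutations along path to Beta:
  At Iota: gained [] -> total []
  At Zeta: gained ['A992V', 'A838M'] -> total ['A838M', 'A992V']
  At Beta: gained ['Q67F', 'K997C'] -> total ['A838M', 'A992V', 'K997C', 'Q67F']
Mutations(Beta) = ['A838M', 'A992V', 'K997C', 'Q67F']
Intersection: ['A838M', 'A992V'] ∩ ['A838M', 'A992V', 'K997C', 'Q67F'] = ['A838M', 'A992V']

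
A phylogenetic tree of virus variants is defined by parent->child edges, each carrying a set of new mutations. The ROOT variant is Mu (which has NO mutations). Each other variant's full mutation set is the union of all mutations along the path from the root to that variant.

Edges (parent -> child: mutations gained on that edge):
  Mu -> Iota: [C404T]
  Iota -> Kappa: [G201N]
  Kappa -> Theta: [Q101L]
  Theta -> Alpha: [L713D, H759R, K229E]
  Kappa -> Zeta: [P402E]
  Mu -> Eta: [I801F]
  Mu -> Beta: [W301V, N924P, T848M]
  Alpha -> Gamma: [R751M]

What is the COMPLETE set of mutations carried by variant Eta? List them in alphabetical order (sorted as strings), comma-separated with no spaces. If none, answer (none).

Answer: I801F

Derivation:
At Mu: gained [] -> total []
At Eta: gained ['I801F'] -> total ['I801F']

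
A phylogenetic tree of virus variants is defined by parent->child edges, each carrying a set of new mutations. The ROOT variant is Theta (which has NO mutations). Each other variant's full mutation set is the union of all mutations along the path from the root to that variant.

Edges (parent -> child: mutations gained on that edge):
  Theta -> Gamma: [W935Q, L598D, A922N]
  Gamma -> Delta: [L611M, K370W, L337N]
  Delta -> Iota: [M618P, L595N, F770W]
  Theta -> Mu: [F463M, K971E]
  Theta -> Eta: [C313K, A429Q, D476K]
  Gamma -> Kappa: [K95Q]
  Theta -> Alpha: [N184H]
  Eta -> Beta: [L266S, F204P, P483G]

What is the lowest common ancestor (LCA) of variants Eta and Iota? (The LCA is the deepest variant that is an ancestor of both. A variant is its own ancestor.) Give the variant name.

Path from root to Eta: Theta -> Eta
  ancestors of Eta: {Theta, Eta}
Path from root to Iota: Theta -> Gamma -> Delta -> Iota
  ancestors of Iota: {Theta, Gamma, Delta, Iota}
Common ancestors: {Theta}
Walk up from Iota: Iota (not in ancestors of Eta), Delta (not in ancestors of Eta), Gamma (not in ancestors of Eta), Theta (in ancestors of Eta)
Deepest common ancestor (LCA) = Theta

Answer: Theta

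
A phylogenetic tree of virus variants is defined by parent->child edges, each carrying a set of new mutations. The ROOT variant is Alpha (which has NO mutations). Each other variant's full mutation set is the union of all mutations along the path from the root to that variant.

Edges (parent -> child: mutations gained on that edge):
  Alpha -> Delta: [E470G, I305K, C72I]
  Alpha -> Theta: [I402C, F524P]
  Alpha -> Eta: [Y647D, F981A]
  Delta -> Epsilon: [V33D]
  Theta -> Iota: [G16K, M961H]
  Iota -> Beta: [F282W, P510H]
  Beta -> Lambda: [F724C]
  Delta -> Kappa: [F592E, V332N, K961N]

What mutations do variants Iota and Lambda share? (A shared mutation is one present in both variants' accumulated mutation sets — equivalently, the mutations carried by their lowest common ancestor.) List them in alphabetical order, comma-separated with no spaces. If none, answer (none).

Accumulating mutations along path to Iota:
  At Alpha: gained [] -> total []
  At Theta: gained ['I402C', 'F524P'] -> total ['F524P', 'I402C']
  At Iota: gained ['G16K', 'M961H'] -> total ['F524P', 'G16K', 'I402C', 'M961H']
Mutations(Iota) = ['F524P', 'G16K', 'I402C', 'M961H']
Accumulating mutations along path to Lambda:
  At Alpha: gained [] -> total []
  At Theta: gained ['I402C', 'F524P'] -> total ['F524P', 'I402C']
  At Iota: gained ['G16K', 'M961H'] -> total ['F524P', 'G16K', 'I402C', 'M961H']
  At Beta: gained ['F282W', 'P510H'] -> total ['F282W', 'F524P', 'G16K', 'I402C', 'M961H', 'P510H']
  At Lambda: gained ['F724C'] -> total ['F282W', 'F524P', 'F724C', 'G16K', 'I402C', 'M961H', 'P510H']
Mutations(Lambda) = ['F282W', 'F524P', 'F724C', 'G16K', 'I402C', 'M961H', 'P510H']
Intersection: ['F524P', 'G16K', 'I402C', 'M961H'] ∩ ['F282W', 'F524P', 'F724C', 'G16K', 'I402C', 'M961H', 'P510H'] = ['F524P', 'G16K', 'I402C', 'M961H']

Answer: F524P,G16K,I402C,M961H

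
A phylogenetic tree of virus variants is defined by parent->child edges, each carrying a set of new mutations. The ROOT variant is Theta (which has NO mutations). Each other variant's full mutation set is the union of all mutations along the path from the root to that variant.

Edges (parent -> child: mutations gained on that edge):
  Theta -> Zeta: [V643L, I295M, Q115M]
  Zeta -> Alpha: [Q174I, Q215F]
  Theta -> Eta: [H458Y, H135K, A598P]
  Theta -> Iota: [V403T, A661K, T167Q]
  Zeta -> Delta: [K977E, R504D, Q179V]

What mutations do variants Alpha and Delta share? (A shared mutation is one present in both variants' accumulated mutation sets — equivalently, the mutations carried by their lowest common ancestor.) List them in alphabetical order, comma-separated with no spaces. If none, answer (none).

Accumulating mutations along path to Alpha:
  At Theta: gained [] -> total []
  At Zeta: gained ['V643L', 'I295M', 'Q115M'] -> total ['I295M', 'Q115M', 'V643L']
  At Alpha: gained ['Q174I', 'Q215F'] -> total ['I295M', 'Q115M', 'Q174I', 'Q215F', 'V643L']
Mutations(Alpha) = ['I295M', 'Q115M', 'Q174I', 'Q215F', 'V643L']
Accumulating mutations along path to Delta:
  At Theta: gained [] -> total []
  At Zeta: gained ['V643L', 'I295M', 'Q115M'] -> total ['I295M', 'Q115M', 'V643L']
  At Delta: gained ['K977E', 'R504D', 'Q179V'] -> total ['I295M', 'K977E', 'Q115M', 'Q179V', 'R504D', 'V643L']
Mutations(Delta) = ['I295M', 'K977E', 'Q115M', 'Q179V', 'R504D', 'V643L']
Intersection: ['I295M', 'Q115M', 'Q174I', 'Q215F', 'V643L'] ∩ ['I295M', 'K977E', 'Q115M', 'Q179V', 'R504D', 'V643L'] = ['I295M', 'Q115M', 'V643L']

Answer: I295M,Q115M,V643L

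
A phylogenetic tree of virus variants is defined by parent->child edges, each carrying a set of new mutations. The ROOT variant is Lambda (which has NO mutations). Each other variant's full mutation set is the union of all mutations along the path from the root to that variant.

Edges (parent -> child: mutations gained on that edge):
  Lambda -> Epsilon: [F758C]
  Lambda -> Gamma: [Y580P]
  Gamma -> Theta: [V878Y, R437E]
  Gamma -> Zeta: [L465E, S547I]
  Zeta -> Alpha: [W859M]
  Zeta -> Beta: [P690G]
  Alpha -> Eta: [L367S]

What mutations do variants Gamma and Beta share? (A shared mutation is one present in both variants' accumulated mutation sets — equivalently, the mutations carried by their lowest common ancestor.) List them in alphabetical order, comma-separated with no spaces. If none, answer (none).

Answer: Y580P

Derivation:
Accumulating mutations along path to Gamma:
  At Lambda: gained [] -> total []
  At Gamma: gained ['Y580P'] -> total ['Y580P']
Mutations(Gamma) = ['Y580P']
Accumulating mutations along path to Beta:
  At Lambda: gained [] -> total []
  At Gamma: gained ['Y580P'] -> total ['Y580P']
  At Zeta: gained ['L465E', 'S547I'] -> total ['L465E', 'S547I', 'Y580P']
  At Beta: gained ['P690G'] -> total ['L465E', 'P690G', 'S547I', 'Y580P']
Mutations(Beta) = ['L465E', 'P690G', 'S547I', 'Y580P']
Intersection: ['Y580P'] ∩ ['L465E', 'P690G', 'S547I', 'Y580P'] = ['Y580P']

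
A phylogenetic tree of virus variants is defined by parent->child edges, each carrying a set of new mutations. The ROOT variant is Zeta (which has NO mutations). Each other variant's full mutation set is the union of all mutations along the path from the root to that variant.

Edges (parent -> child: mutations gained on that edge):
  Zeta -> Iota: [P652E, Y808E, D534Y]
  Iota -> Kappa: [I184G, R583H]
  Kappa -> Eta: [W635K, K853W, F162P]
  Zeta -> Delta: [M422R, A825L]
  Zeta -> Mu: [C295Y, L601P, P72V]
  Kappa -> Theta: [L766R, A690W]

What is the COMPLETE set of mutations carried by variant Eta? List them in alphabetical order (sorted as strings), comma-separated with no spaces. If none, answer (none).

At Zeta: gained [] -> total []
At Iota: gained ['P652E', 'Y808E', 'D534Y'] -> total ['D534Y', 'P652E', 'Y808E']
At Kappa: gained ['I184G', 'R583H'] -> total ['D534Y', 'I184G', 'P652E', 'R583H', 'Y808E']
At Eta: gained ['W635K', 'K853W', 'F162P'] -> total ['D534Y', 'F162P', 'I184G', 'K853W', 'P652E', 'R583H', 'W635K', 'Y808E']

Answer: D534Y,F162P,I184G,K853W,P652E,R583H,W635K,Y808E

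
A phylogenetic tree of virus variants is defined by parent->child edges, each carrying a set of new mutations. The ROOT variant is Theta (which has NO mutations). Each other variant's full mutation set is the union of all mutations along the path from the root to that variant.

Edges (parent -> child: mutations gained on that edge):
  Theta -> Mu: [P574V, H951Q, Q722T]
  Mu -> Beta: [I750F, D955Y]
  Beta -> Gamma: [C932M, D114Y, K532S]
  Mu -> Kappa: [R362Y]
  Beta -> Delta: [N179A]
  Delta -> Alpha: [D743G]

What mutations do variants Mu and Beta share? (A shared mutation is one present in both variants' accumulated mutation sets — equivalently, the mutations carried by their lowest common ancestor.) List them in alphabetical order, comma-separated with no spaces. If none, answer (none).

Answer: H951Q,P574V,Q722T

Derivation:
Accumulating mutations along path to Mu:
  At Theta: gained [] -> total []
  At Mu: gained ['P574V', 'H951Q', 'Q722T'] -> total ['H951Q', 'P574V', 'Q722T']
Mutations(Mu) = ['H951Q', 'P574V', 'Q722T']
Accumulating mutations along path to Beta:
  At Theta: gained [] -> total []
  At Mu: gained ['P574V', 'H951Q', 'Q722T'] -> total ['H951Q', 'P574V', 'Q722T']
  At Beta: gained ['I750F', 'D955Y'] -> total ['D955Y', 'H951Q', 'I750F', 'P574V', 'Q722T']
Mutations(Beta) = ['D955Y', 'H951Q', 'I750F', 'P574V', 'Q722T']
Intersection: ['H951Q', 'P574V', 'Q722T'] ∩ ['D955Y', 'H951Q', 'I750F', 'P574V', 'Q722T'] = ['H951Q', 'P574V', 'Q722T']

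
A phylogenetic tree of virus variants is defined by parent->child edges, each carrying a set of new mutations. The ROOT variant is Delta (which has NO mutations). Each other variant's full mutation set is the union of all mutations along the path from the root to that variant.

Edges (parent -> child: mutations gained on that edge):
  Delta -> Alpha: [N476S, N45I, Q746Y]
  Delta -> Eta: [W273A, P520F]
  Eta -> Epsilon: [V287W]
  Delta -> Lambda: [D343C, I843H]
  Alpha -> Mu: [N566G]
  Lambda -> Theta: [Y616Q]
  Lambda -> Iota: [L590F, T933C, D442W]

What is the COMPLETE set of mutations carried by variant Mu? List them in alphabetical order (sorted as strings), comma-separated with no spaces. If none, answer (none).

Answer: N45I,N476S,N566G,Q746Y

Derivation:
At Delta: gained [] -> total []
At Alpha: gained ['N476S', 'N45I', 'Q746Y'] -> total ['N45I', 'N476S', 'Q746Y']
At Mu: gained ['N566G'] -> total ['N45I', 'N476S', 'N566G', 'Q746Y']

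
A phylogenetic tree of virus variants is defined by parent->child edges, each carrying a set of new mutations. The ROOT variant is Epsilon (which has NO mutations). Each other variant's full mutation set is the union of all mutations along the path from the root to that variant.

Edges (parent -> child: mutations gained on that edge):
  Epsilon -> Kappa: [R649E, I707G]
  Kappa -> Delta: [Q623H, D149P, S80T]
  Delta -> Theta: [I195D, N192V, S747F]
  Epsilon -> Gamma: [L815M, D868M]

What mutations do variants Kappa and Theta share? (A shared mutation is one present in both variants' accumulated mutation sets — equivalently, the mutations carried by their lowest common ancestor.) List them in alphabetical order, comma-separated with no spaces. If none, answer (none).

Answer: I707G,R649E

Derivation:
Accumulating mutations along path to Kappa:
  At Epsilon: gained [] -> total []
  At Kappa: gained ['R649E', 'I707G'] -> total ['I707G', 'R649E']
Mutations(Kappa) = ['I707G', 'R649E']
Accumulating mutations along path to Theta:
  At Epsilon: gained [] -> total []
  At Kappa: gained ['R649E', 'I707G'] -> total ['I707G', 'R649E']
  At Delta: gained ['Q623H', 'D149P', 'S80T'] -> total ['D149P', 'I707G', 'Q623H', 'R649E', 'S80T']
  At Theta: gained ['I195D', 'N192V', 'S747F'] -> total ['D149P', 'I195D', 'I707G', 'N192V', 'Q623H', 'R649E', 'S747F', 'S80T']
Mutations(Theta) = ['D149P', 'I195D', 'I707G', 'N192V', 'Q623H', 'R649E', 'S747F', 'S80T']
Intersection: ['I707G', 'R649E'] ∩ ['D149P', 'I195D', 'I707G', 'N192V', 'Q623H', 'R649E', 'S747F', 'S80T'] = ['I707G', 'R649E']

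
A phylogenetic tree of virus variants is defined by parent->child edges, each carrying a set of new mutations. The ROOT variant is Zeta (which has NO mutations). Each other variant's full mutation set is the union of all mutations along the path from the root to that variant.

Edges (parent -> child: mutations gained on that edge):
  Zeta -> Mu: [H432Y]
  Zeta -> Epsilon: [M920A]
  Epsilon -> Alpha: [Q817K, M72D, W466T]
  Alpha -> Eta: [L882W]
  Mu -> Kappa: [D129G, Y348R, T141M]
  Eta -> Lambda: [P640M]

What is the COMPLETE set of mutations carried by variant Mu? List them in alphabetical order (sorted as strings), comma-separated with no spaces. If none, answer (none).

Answer: H432Y

Derivation:
At Zeta: gained [] -> total []
At Mu: gained ['H432Y'] -> total ['H432Y']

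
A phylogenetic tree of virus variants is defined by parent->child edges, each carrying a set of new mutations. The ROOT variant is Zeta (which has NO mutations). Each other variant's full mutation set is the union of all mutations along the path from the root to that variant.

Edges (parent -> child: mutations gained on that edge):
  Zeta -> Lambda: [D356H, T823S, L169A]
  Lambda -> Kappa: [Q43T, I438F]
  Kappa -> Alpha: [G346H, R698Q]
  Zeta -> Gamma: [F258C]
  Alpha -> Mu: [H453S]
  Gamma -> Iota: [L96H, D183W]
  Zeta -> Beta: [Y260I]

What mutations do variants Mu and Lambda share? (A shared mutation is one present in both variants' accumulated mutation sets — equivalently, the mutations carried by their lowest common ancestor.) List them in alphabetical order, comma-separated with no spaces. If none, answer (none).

Accumulating mutations along path to Mu:
  At Zeta: gained [] -> total []
  At Lambda: gained ['D356H', 'T823S', 'L169A'] -> total ['D356H', 'L169A', 'T823S']
  At Kappa: gained ['Q43T', 'I438F'] -> total ['D356H', 'I438F', 'L169A', 'Q43T', 'T823S']
  At Alpha: gained ['G346H', 'R698Q'] -> total ['D356H', 'G346H', 'I438F', 'L169A', 'Q43T', 'R698Q', 'T823S']
  At Mu: gained ['H453S'] -> total ['D356H', 'G346H', 'H453S', 'I438F', 'L169A', 'Q43T', 'R698Q', 'T823S']
Mutations(Mu) = ['D356H', 'G346H', 'H453S', 'I438F', 'L169A', 'Q43T', 'R698Q', 'T823S']
Accumulating mutations along path to Lambda:
  At Zeta: gained [] -> total []
  At Lambda: gained ['D356H', 'T823S', 'L169A'] -> total ['D356H', 'L169A', 'T823S']
Mutations(Lambda) = ['D356H', 'L169A', 'T823S']
Intersection: ['D356H', 'G346H', 'H453S', 'I438F', 'L169A', 'Q43T', 'R698Q', 'T823S'] ∩ ['D356H', 'L169A', 'T823S'] = ['D356H', 'L169A', 'T823S']

Answer: D356H,L169A,T823S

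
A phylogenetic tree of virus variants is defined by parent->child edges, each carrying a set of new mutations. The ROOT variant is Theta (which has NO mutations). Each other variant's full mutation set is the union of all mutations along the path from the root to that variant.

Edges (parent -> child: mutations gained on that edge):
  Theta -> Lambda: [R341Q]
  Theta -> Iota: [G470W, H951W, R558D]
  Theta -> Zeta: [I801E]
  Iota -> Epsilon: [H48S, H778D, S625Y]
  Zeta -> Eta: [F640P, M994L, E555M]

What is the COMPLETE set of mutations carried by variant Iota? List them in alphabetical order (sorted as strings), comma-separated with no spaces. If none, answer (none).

Answer: G470W,H951W,R558D

Derivation:
At Theta: gained [] -> total []
At Iota: gained ['G470W', 'H951W', 'R558D'] -> total ['G470W', 'H951W', 'R558D']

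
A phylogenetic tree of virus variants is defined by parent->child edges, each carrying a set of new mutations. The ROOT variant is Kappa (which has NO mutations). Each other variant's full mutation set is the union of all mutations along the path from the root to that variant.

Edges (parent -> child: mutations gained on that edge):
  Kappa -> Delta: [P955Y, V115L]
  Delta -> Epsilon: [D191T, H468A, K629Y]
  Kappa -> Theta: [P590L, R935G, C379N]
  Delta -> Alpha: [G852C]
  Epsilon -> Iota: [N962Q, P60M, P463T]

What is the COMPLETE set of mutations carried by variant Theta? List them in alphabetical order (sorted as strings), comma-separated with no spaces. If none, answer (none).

Answer: C379N,P590L,R935G

Derivation:
At Kappa: gained [] -> total []
At Theta: gained ['P590L', 'R935G', 'C379N'] -> total ['C379N', 'P590L', 'R935G']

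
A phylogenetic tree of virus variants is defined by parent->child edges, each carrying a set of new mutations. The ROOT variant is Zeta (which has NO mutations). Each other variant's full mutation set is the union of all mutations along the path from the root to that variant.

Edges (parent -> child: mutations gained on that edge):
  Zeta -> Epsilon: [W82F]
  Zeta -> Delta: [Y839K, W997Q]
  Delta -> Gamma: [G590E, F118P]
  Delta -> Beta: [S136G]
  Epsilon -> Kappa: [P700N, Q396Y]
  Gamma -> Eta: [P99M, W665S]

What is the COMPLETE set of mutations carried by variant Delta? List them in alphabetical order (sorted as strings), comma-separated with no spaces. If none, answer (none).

Answer: W997Q,Y839K

Derivation:
At Zeta: gained [] -> total []
At Delta: gained ['Y839K', 'W997Q'] -> total ['W997Q', 'Y839K']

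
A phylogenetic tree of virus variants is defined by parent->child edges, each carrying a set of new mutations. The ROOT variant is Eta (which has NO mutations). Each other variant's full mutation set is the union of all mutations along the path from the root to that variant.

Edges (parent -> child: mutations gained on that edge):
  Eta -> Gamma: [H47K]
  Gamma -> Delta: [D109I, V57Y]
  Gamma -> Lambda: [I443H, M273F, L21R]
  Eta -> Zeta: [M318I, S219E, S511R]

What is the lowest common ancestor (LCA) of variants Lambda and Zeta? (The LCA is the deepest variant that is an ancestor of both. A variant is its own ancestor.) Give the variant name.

Path from root to Lambda: Eta -> Gamma -> Lambda
  ancestors of Lambda: {Eta, Gamma, Lambda}
Path from root to Zeta: Eta -> Zeta
  ancestors of Zeta: {Eta, Zeta}
Common ancestors: {Eta}
Walk up from Zeta: Zeta (not in ancestors of Lambda), Eta (in ancestors of Lambda)
Deepest common ancestor (LCA) = Eta

Answer: Eta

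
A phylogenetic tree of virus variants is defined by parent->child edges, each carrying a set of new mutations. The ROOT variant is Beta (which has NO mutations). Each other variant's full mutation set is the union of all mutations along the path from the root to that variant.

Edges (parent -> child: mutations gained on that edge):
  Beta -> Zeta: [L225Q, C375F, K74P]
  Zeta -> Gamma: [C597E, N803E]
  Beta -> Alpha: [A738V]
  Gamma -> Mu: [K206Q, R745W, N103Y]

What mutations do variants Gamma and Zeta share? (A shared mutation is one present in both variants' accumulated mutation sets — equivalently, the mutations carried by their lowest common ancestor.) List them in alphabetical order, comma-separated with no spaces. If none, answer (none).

Answer: C375F,K74P,L225Q

Derivation:
Accumulating mutations along path to Gamma:
  At Beta: gained [] -> total []
  At Zeta: gained ['L225Q', 'C375F', 'K74P'] -> total ['C375F', 'K74P', 'L225Q']
  At Gamma: gained ['C597E', 'N803E'] -> total ['C375F', 'C597E', 'K74P', 'L225Q', 'N803E']
Mutations(Gamma) = ['C375F', 'C597E', 'K74P', 'L225Q', 'N803E']
Accumulating mutations along path to Zeta:
  At Beta: gained [] -> total []
  At Zeta: gained ['L225Q', 'C375F', 'K74P'] -> total ['C375F', 'K74P', 'L225Q']
Mutations(Zeta) = ['C375F', 'K74P', 'L225Q']
Intersection: ['C375F', 'C597E', 'K74P', 'L225Q', 'N803E'] ∩ ['C375F', 'K74P', 'L225Q'] = ['C375F', 'K74P', 'L225Q']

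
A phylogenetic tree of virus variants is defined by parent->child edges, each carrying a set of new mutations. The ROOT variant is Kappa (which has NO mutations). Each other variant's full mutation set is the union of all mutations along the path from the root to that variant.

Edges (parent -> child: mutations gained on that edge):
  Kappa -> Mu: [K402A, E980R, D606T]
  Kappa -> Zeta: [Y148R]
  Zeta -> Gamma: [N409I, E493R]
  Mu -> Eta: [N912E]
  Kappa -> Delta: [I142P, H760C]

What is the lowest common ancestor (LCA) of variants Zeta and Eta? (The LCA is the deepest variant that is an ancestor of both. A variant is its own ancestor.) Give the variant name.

Answer: Kappa

Derivation:
Path from root to Zeta: Kappa -> Zeta
  ancestors of Zeta: {Kappa, Zeta}
Path from root to Eta: Kappa -> Mu -> Eta
  ancestors of Eta: {Kappa, Mu, Eta}
Common ancestors: {Kappa}
Walk up from Eta: Eta (not in ancestors of Zeta), Mu (not in ancestors of Zeta), Kappa (in ancestors of Zeta)
Deepest common ancestor (LCA) = Kappa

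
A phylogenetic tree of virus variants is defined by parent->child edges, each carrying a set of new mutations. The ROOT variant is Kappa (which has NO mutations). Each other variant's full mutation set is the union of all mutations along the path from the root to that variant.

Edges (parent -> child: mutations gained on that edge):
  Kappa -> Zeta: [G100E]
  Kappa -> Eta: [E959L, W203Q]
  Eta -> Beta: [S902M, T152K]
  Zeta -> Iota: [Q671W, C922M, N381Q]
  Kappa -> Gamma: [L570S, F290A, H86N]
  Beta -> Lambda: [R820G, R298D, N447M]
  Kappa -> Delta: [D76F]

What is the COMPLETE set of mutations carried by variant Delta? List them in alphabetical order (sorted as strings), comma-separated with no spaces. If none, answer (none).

At Kappa: gained [] -> total []
At Delta: gained ['D76F'] -> total ['D76F']

Answer: D76F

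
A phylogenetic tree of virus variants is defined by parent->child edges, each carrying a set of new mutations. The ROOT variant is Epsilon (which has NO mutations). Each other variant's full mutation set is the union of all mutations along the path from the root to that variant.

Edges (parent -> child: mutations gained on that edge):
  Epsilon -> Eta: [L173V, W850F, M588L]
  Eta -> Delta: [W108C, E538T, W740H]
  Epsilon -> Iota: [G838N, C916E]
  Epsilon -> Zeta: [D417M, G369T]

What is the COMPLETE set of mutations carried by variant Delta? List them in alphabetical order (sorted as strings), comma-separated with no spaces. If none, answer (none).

Answer: E538T,L173V,M588L,W108C,W740H,W850F

Derivation:
At Epsilon: gained [] -> total []
At Eta: gained ['L173V', 'W850F', 'M588L'] -> total ['L173V', 'M588L', 'W850F']
At Delta: gained ['W108C', 'E538T', 'W740H'] -> total ['E538T', 'L173V', 'M588L', 'W108C', 'W740H', 'W850F']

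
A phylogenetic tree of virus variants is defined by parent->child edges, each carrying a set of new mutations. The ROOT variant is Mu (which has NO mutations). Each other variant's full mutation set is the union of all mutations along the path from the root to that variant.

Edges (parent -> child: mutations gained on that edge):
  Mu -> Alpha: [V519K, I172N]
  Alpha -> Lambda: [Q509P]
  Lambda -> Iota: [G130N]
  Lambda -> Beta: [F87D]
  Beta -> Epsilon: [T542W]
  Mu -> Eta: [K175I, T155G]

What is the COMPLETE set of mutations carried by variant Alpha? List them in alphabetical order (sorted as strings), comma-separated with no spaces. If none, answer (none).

Answer: I172N,V519K

Derivation:
At Mu: gained [] -> total []
At Alpha: gained ['V519K', 'I172N'] -> total ['I172N', 'V519K']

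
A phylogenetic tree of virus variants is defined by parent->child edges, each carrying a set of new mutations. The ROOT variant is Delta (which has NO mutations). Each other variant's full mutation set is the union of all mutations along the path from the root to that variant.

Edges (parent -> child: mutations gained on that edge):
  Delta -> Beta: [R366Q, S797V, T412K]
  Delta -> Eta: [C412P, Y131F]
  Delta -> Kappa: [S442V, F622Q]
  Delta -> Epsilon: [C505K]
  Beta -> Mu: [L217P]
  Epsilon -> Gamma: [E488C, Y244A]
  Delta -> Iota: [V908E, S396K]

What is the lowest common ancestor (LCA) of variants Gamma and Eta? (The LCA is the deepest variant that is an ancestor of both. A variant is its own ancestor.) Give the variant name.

Path from root to Gamma: Delta -> Epsilon -> Gamma
  ancestors of Gamma: {Delta, Epsilon, Gamma}
Path from root to Eta: Delta -> Eta
  ancestors of Eta: {Delta, Eta}
Common ancestors: {Delta}
Walk up from Eta: Eta (not in ancestors of Gamma), Delta (in ancestors of Gamma)
Deepest common ancestor (LCA) = Delta

Answer: Delta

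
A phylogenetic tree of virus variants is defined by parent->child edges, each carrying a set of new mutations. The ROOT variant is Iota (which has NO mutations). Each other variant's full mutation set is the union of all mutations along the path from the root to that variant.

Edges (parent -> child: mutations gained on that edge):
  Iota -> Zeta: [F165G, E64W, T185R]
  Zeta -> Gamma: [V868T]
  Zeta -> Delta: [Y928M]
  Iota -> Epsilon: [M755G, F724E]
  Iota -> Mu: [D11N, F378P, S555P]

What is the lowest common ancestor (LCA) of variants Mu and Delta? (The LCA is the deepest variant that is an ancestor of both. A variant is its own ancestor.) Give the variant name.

Answer: Iota

Derivation:
Path from root to Mu: Iota -> Mu
  ancestors of Mu: {Iota, Mu}
Path from root to Delta: Iota -> Zeta -> Delta
  ancestors of Delta: {Iota, Zeta, Delta}
Common ancestors: {Iota}
Walk up from Delta: Delta (not in ancestors of Mu), Zeta (not in ancestors of Mu), Iota (in ancestors of Mu)
Deepest common ancestor (LCA) = Iota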